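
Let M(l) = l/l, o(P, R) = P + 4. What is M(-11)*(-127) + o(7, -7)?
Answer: -116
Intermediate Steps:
o(P, R) = 4 + P
M(l) = 1
M(-11)*(-127) + o(7, -7) = 1*(-127) + (4 + 7) = -127 + 11 = -116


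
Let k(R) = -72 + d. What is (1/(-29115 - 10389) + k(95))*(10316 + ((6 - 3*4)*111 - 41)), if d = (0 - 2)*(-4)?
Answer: -8098007171/13168 ≈ -6.1498e+5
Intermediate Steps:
d = 8 (d = -2*(-4) = 8)
k(R) = -64 (k(R) = -72 + 8 = -64)
(1/(-29115 - 10389) + k(95))*(10316 + ((6 - 3*4)*111 - 41)) = (1/(-29115 - 10389) - 64)*(10316 + ((6 - 3*4)*111 - 41)) = (1/(-39504) - 64)*(10316 + ((6 - 12)*111 - 41)) = (-1/39504 - 64)*(10316 + (-6*111 - 41)) = -2528257*(10316 + (-666 - 41))/39504 = -2528257*(10316 - 707)/39504 = -2528257/39504*9609 = -8098007171/13168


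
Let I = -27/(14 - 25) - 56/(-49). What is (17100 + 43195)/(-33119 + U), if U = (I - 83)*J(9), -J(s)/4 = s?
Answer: -4642715/2330059 ≈ -1.9925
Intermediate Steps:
J(s) = -4*s
I = 277/77 (I = -27/(-11) - 56*(-1/49) = -27*(-1/11) + 8/7 = 27/11 + 8/7 = 277/77 ≈ 3.5974)
U = 220104/77 (U = (277/77 - 83)*(-4*9) = -6114/77*(-36) = 220104/77 ≈ 2858.5)
(17100 + 43195)/(-33119 + U) = (17100 + 43195)/(-33119 + 220104/77) = 60295/(-2330059/77) = 60295*(-77/2330059) = -4642715/2330059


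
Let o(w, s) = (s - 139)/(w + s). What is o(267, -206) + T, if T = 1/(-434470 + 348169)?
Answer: -29773906/5264361 ≈ -5.6557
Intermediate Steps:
o(w, s) = (-139 + s)/(s + w)
T = -1/86301 (T = 1/(-86301) = -1/86301 ≈ -1.1587e-5)
o(267, -206) + T = (-139 - 206)/(-206 + 267) - 1/86301 = -345/61 - 1/86301 = -29773906/5264361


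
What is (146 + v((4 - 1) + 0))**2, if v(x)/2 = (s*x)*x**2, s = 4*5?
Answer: 1503076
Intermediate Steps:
s = 20
v(x) = 40*x**3 (v(x) = 2*((20*x)*x**2) = 2*(20*x**3) = 40*x**3)
(146 + v((4 - 1) + 0))**2 = (146 + 40*((4 - 1) + 0)**3)**2 = (146 + 40*(3 + 0)**3)**2 = (146 + 40*3**3)**2 = (146 + 40*27)**2 = (146 + 1080)**2 = 1226**2 = 1503076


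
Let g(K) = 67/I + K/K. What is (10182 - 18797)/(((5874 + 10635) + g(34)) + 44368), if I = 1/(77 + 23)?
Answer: -8615/67578 ≈ -0.12748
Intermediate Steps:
I = 1/100 ≈ 0.010000
g(K) = 6701 (g(K) = 67/(1/100) + K/K = 67*100 + 1 = 6700 + 1 = 6701)
(10182 - 18797)/(((5874 + 10635) + g(34)) + 44368) = (10182 - 18797)/(((5874 + 10635) + 6701) + 44368) = -8615/((16509 + 6701) + 44368) = -8615/(23210 + 44368) = -8615/67578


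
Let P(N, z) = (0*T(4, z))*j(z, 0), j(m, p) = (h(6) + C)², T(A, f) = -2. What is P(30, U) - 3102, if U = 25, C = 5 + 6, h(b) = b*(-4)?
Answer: -3102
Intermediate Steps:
h(b) = -4*b
C = 11
j(m, p) = 169 (j(m, p) = (-4*6 + 11)² = (-24 + 11)² = (-13)² = 169)
P(N, z) = 0 (P(N, z) = (0*(-2))*169 = 0*169 = 0)
P(30, U) - 3102 = 0 - 3102 = -3102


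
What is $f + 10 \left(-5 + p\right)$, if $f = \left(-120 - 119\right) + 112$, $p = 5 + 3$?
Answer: $-97$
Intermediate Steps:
$p = 8$
$f = -127$ ($f = -239 + 112 = -127$)
$f + 10 \left(-5 + p\right) = -127 + 10 \left(-5 + 8\right) = -127 + 10 \cdot 3 = -127 + 30 = -97$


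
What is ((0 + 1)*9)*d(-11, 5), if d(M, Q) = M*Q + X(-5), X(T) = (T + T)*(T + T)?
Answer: 405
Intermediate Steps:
X(T) = 4*T**2 (X(T) = (2*T)*(2*T) = 4*T**2)
d(M, Q) = 100 + M*Q (d(M, Q) = M*Q + 4*(-5)**2 = M*Q + 4*25 = M*Q + 100 = 100 + M*Q)
((0 + 1)*9)*d(-11, 5) = ((0 + 1)*9)*(100 - 11*5) = (1*9)*(100 - 55) = 9*45 = 405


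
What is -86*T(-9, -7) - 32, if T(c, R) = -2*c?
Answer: -1580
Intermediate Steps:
-86*T(-9, -7) - 32 = -(-172)*(-9) - 32 = -86*18 - 32 = -1548 - 32 = -1580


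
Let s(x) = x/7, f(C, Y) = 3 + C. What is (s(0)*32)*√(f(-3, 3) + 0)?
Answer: 0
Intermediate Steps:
s(x) = x/7 (s(x) = x*(⅐) = x/7)
(s(0)*32)*√(f(-3, 3) + 0) = (((⅐)*0)*32)*√((3 - 3) + 0) = (0*32)*√(0 + 0) = 0*√0 = 0*0 = 0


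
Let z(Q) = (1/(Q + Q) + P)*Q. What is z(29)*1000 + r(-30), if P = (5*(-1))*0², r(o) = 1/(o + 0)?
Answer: 14999/30 ≈ 499.97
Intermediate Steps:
r(o) = 1/o
P = 0 (P = -5*0 = 0)
z(Q) = ½ (z(Q) = (1/(Q + Q) + 0)*Q = (1/(2*Q) + 0)*Q = (1/(2*Q))*Q = ½)
z(29)*1000 + r(-30) = (½)*1000 + 1/(-30) = 500 - 1/30 = 14999/30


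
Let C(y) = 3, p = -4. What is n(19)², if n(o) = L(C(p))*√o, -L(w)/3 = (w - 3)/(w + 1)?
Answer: 0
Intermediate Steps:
L(w) = -3*(-3 + w)/(1 + w) (L(w) = -3*(w - 3)/(w + 1) = -3*(-3 + w)/(1 + w))
n(o) = 0 (n(o) = (3*(3 - 1*3)/(1 + 3))*√o = (3*(3 - 3)/4)*√o = (3*(¼)*0)*√o = 0*√o = 0)
n(19)² = 0² = 0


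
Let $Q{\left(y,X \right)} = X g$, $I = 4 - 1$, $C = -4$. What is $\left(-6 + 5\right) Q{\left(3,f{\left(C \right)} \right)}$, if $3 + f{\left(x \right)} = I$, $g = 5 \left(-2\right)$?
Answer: $0$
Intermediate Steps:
$g = -10$
$I = 3$ ($I = 4 - 1 = 3$)
$f{\left(x \right)} = 0$ ($f{\left(x \right)} = -3 + 3 = 0$)
$Q{\left(y,X \right)} = - 10 X$ ($Q{\left(y,X \right)} = X \left(-10\right) = - 10 X$)
$\left(-6 + 5\right) Q{\left(3,f{\left(C \right)} \right)} = \left(-6 + 5\right) \left(\left(-10\right) 0\right) = \left(-1\right) 0 = 0$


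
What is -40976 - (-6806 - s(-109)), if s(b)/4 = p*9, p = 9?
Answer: -33846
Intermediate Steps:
s(b) = 324 (s(b) = 4*(9*9) = 4*81 = 324)
-40976 - (-6806 - s(-109)) = -40976 - (-6806 - 1*324) = -40976 - (-6806 - 324) = -40976 - 1*(-7130) = -40976 + 7130 = -33846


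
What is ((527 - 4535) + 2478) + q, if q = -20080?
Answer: -21610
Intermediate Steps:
((527 - 4535) + 2478) + q = ((527 - 4535) + 2478) - 20080 = (-4008 + 2478) - 20080 = -1530 - 20080 = -21610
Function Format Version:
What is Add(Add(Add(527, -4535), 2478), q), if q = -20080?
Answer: -21610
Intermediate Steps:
Add(Add(Add(527, -4535), 2478), q) = Add(Add(Add(527, -4535), 2478), -20080) = Add(Add(-4008, 2478), -20080) = Add(-1530, -20080) = -21610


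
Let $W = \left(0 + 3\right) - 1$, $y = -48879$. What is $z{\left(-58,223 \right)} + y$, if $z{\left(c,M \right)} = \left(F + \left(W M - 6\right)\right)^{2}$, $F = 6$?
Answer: $150037$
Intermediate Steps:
$W = 2$ ($W = 3 - 1 = 2$)
$z{\left(c,M \right)} = 4 M^{2}$ ($z{\left(c,M \right)} = \left(6 + \left(2 M - 6\right)\right)^{2} = \left(6 + \left(-6 + 2 M\right)\right)^{2} = \left(2 M\right)^{2} = 4 M^{2}$)
$z{\left(-58,223 \right)} + y = 4 \cdot 223^{2} - 48879 = 4 \cdot 49729 - 48879 = 198916 - 48879 = 150037$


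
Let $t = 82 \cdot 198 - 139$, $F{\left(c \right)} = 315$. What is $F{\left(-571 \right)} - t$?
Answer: $-15782$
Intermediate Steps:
$t = 16097$ ($t = 16236 - 139 = 16097$)
$F{\left(-571 \right)} - t = 315 - 16097 = -15782$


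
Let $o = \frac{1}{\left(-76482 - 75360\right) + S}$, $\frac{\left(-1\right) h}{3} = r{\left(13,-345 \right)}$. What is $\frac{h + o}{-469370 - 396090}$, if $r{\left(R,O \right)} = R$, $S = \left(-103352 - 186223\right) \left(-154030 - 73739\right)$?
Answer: $\frac{1286143098493}{28541164256979090} \approx 4.5063 \cdot 10^{-5}$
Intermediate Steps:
$S = 65956208175$ ($S = \left(-289575\right) \left(-227769\right) = 65956208175$)
$h = -39$ ($h = \left(-3\right) 13 = -39$)
$o = \frac{1}{65956056333}$ ($o = \frac{1}{\left(-76482 - 75360\right) + 65956208175} = \frac{1}{-151842 + 65956208175} = \frac{1}{65956056333} \approx 1.5162 \cdot 10^{-11}$)
$\frac{h + o}{-469370 - 396090} = \frac{-39 + \frac{1}{65956056333}}{-469370 - 396090} = - \frac{2572286196986}{65956056333 \left(-865460\right)} = \left(- \frac{2572286196986}{65956056333}\right) \left(- \frac{1}{865460}\right) = \frac{1286143098493}{28541164256979090}$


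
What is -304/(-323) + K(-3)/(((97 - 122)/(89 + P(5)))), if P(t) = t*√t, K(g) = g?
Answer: 4939/425 + 3*√5/5 ≈ 12.963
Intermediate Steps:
P(t) = t^(3/2)
-304/(-323) + K(-3)/(((97 - 122)/(89 + P(5)))) = -304/(-323) - 3*(89 + 5^(3/2))/(97 - 122) = -304*(-1/323) - (-267/25 - 3*√5/5) = 16/17 - 3*(-89/25 - √5/5) = 16/17 + (267/25 + 3*√5/5) = 4939/425 + 3*√5/5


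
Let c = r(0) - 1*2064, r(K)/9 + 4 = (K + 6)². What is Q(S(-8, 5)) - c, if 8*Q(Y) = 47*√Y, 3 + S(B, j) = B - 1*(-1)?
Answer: 1776 + 47*I*√10/8 ≈ 1776.0 + 18.578*I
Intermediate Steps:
S(B, j) = -2 + B (S(B, j) = -3 + (B - 1*(-1)) = -3 + (B + 1) = -3 + (1 + B) = -2 + B)
r(K) = -36 + 9*(6 + K)² (r(K) = -36 + 9*(K + 6)² = -36 + 9*(6 + K)²)
Q(Y) = 47*√Y/8 (Q(Y) = (47*√Y)/8 = 47*√Y/8)
c = -1776 (c = (-36 + 9*(6 + 0)²) - 1*2064 = (-36 + 9*6²) - 2064 = (-36 + 9*36) - 2064 = (-36 + 324) - 2064 = 288 - 2064 = -1776)
Q(S(-8, 5)) - c = 47*√(-2 - 8)/8 - 1*(-1776) = 47*√(-10)/8 + 1776 = 47*(I*√10)/8 + 1776 = 47*I*√10/8 + 1776 = 1776 + 47*I*√10/8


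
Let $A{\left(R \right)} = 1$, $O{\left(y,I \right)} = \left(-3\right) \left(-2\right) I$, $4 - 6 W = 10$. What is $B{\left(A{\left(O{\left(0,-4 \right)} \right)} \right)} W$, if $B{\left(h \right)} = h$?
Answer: $-1$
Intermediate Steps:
$W = -1$ ($W = \frac{2}{3} - \frac{5}{3} = -1$)
$O{\left(y,I \right)} = 6 I$
$B{\left(A{\left(O{\left(0,-4 \right)} \right)} \right)} W = 1 \left(-1\right) = -1$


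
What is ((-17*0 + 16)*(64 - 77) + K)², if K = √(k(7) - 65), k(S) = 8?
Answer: (208 - I*√57)² ≈ 43207.0 - 3140.7*I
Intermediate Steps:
K = I*√57 (K = √(8 - 65) = √(-57) = I*√57 ≈ 7.5498*I)
((-17*0 + 16)*(64 - 77) + K)² = ((-17*0 + 16)*(64 - 77) + I*√57)² = ((0 + 16)*(-13) + I*√57)² = (16*(-13) + I*√57)² = (-208 + I*√57)²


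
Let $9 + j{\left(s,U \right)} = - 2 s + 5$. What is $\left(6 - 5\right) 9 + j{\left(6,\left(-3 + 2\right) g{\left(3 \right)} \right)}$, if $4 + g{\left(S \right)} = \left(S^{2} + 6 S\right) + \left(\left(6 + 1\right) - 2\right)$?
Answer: $-7$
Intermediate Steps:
$g{\left(S \right)} = 1 + S^{2} + 6 S$ ($g{\left(S \right)} = -4 + \left(\left(S^{2} + 6 S\right) + \left(\left(6 + 1\right) - 2\right)\right) = -4 + \left(\left(S^{2} + 6 S\right) + \left(7 - 2\right)\right) = -4 + \left(\left(S^{2} + 6 S\right) + 5\right) = -4 + \left(5 + S^{2} + 6 S\right) = 1 + S^{2} + 6 S$)
$j{\left(s,U \right)} = -4 - 2 s$ ($j{\left(s,U \right)} = -9 - \left(-5 + 2 s\right) = -4 - 2 s$)
$\left(6 - 5\right) 9 + j{\left(6,\left(-3 + 2\right) g{\left(3 \right)} \right)} = \left(6 - 5\right) 9 - 16 = 1 \cdot 9 - 16 = 9 - 16 = -7$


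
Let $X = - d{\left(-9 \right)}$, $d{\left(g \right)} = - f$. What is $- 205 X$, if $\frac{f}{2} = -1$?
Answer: $410$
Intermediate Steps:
$f = -2$ ($f = 2 \left(-1\right) = -2$)
$d{\left(g \right)} = 2$ ($d{\left(g \right)} = \left(-1\right) \left(-2\right) = 2$)
$X = -2$ ($X = \left(-1\right) 2 = -2$)
$- 205 X = \left(-205\right) \left(-2\right) = 410$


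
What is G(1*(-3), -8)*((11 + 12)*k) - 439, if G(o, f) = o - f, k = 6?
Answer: 251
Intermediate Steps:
G(1*(-3), -8)*((11 + 12)*k) - 439 = (1*(-3) - 1*(-8))*((11 + 12)*6) - 439 = (-3 + 8)*(23*6) - 439 = 5*138 - 439 = 690 - 439 = 251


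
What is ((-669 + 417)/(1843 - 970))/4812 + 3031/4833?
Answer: 117885530/187989201 ≈ 0.62709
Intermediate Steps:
((-669 + 417)/(1843 - 970))/4812 + 3031/4833 = -252/873*(1/4812) + 3031*(1/4833) = -252*1/873*(1/4812) + 3031/4833 = -28/97*1/4812 + 3031/4833 = -7/116691 + 3031/4833 = 117885530/187989201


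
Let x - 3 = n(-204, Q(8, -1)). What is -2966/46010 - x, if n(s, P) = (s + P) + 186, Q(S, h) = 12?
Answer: 67532/23005 ≈ 2.9355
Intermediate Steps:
n(s, P) = 186 + P + s (n(s, P) = (P + s) + 186 = 186 + P + s)
x = -3 (x = 3 + (186 + 12 - 204) = 3 - 6 = -3)
-2966/46010 - x = -2966/46010 - 1*(-3) = -2966*1/46010 + 3 = -1483/23005 + 3 = 67532/23005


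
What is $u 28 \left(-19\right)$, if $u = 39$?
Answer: $-20748$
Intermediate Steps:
$u 28 \left(-19\right) = 39 \cdot 28 \left(-19\right) = 1092 \left(-19\right) = -20748$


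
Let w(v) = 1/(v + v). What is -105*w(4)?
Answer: -105/8 ≈ -13.125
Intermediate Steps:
w(v) = 1/(2*v)
-105*w(4) = -105/(2*4) = -105*⅛ = -105/8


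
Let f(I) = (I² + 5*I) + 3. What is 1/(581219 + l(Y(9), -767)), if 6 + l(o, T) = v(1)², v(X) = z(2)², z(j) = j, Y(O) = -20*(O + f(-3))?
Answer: 1/581229 ≈ 1.7205e-6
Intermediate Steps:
f(I) = 3 + I² + 5*I
Y(O) = 60 - 20*O (Y(O) = -20*(O + (3 + (-3)² + 5*(-3))) = -20*(O + (3 + 9 - 15)) = -20*(O - 3) = -20*(-3 + O) = 60 - 20*O)
v(X) = 4 (v(X) = 2² = 4)
l(o, T) = 10 (l(o, T) = -6 + 4² = -6 + 16 = 10)
1/(581219 + l(Y(9), -767)) = 1/(581219 + 10) = 1/581229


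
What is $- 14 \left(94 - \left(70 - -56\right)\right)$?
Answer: $448$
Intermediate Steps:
$- 14 \left(94 - \left(70 - -56\right)\right) = - 14 \left(94 - \left(70 + 56\right)\right) = - 14 \left(94 - 126\right) = \left(-14\right) \left(-32\right) = 448$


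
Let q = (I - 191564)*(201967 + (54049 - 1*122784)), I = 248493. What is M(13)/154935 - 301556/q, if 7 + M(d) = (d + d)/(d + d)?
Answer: -698713379/8902617364740 ≈ -7.8484e-5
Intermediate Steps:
M(d) = -6 (M(d) = -7 + (d + d)/(d + d) = -7 + (2*d)/((2*d)) = -7 + (2*d)*(1/(2*d)) = -7 + 1 = -6)
q = 7584764528 (q = (248493 - 191564)*(201967 + (54049 - 1*122784)) = 56929*(201967 + (54049 - 122784)) = 56929*(201967 - 68735) = 56929*133232 = 7584764528)
M(13)/154935 - 301556/q = -6/154935 - 301556/7584764528 = -6*1/154935 - 301556*1/7584764528 = -2/51645 - 75389/1896191132 = -698713379/8902617364740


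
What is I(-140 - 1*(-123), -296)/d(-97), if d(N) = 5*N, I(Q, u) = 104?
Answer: -104/485 ≈ -0.21443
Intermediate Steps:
I(-140 - 1*(-123), -296)/d(-97) = 104/((5*(-97))) = 104/(-485) = 104*(-1/485) = -104/485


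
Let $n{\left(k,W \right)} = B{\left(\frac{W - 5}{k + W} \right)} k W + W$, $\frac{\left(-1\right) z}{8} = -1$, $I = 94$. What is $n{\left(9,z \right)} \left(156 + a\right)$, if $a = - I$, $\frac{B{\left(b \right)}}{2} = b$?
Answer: $\frac{35216}{17} \approx 2071.5$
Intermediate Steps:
$B{\left(b \right)} = 2 b$
$z = 8$ ($z = \left(-8\right) \left(-1\right) = 8$)
$a = -94$ ($a = \left(-1\right) 94 = -94$)
$n{\left(k,W \right)} = W + \frac{2 W k \left(-5 + W\right)}{W + k}$ ($n{\left(k,W \right)} = 2 \frac{W - 5}{k + W} k W + W = 2 \frac{-5 + W}{W + k} k W + W = \frac{2 \left(-5 + W\right)}{W + k} k W + W = \frac{2 k \left(-5 + W\right)}{W + k} W + W = \frac{2 W k \left(-5 + W\right)}{W + k} + W = W + \frac{2 W k \left(-5 + W\right)}{W + k}$)
$n{\left(9,z \right)} \left(156 + a\right) = \frac{8 \left(8 + 9 + 2 \cdot 9 \left(-5 + 8\right)\right)}{8 + 9} \left(156 - 94\right) = \frac{8 \left(8 + 9 + 2 \cdot 9 \cdot 3\right)}{17} \cdot 62 = 8 \cdot \frac{1}{17} \left(8 + 9 + 54\right) 62 = 8 \cdot \frac{1}{17} \cdot 71 \cdot 62 = \frac{568}{17} \cdot 62 = \frac{35216}{17}$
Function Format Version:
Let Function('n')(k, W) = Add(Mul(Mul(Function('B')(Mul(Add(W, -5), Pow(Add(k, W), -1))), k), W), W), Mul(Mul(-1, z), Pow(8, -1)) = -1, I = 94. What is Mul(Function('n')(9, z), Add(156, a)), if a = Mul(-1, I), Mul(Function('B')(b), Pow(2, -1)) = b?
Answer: Rational(35216, 17) ≈ 2071.5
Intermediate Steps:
Function('B')(b) = Mul(2, b)
z = 8 (z = Mul(-8, -1) = 8)
a = -94 (a = Mul(-1, 94) = -94)
Function('n')(k, W) = Add(W, Mul(2, W, k, Pow(Add(W, k), -1), Add(-5, W))) (Function('n')(k, W) = Add(Mul(Mul(Mul(2, Mul(Add(W, -5), Pow(Add(k, W), -1))), k), W), W) = Add(Mul(Mul(Mul(2, Mul(Add(-5, W), Pow(Add(W, k), -1))), k), W), W) = Add(Mul(Mul(Mul(2, Mul(Pow(Add(W, k), -1), Add(-5, W))), k), W), W) = Add(Mul(Mul(Mul(2, Pow(Add(W, k), -1), Add(-5, W)), k), W), W) = Add(Mul(Mul(2, k, Pow(Add(W, k), -1), Add(-5, W)), W), W) = Add(Mul(2, W, k, Pow(Add(W, k), -1), Add(-5, W)), W) = Add(W, Mul(2, W, k, Pow(Add(W, k), -1), Add(-5, W))))
Mul(Function('n')(9, z), Add(156, a)) = Mul(Mul(8, Pow(Add(8, 9), -1), Add(8, 9, Mul(2, 9, Add(-5, 8)))), Add(156, -94)) = Mul(Mul(8, Pow(17, -1), Add(8, 9, Mul(2, 9, 3))), 62) = Mul(Mul(8, Rational(1, 17), Add(8, 9, 54)), 62) = Mul(Mul(8, Rational(1, 17), 71), 62) = Mul(Rational(568, 17), 62) = Rational(35216, 17)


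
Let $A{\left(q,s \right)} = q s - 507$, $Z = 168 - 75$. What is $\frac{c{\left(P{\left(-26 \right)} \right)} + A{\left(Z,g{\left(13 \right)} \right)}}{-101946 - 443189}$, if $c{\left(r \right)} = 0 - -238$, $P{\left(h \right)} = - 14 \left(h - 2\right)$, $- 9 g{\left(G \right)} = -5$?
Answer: $\frac{652}{1635405} \approx 0.00039868$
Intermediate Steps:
$Z = 93$
$g{\left(G \right)} = \frac{5}{9}$ ($g{\left(G \right)} = \left(- \frac{1}{9}\right) \left(-5\right) = \frac{5}{9}$)
$P{\left(h \right)} = 28 - 14 h$ ($P{\left(h \right)} = - 14 \left(-2 + h\right) = 28 - 14 h$)
$c{\left(r \right)} = 238$ ($c{\left(r \right)} = 0 + 238 = 238$)
$A{\left(q,s \right)} = -507 + q s$
$\frac{c{\left(P{\left(-26 \right)} \right)} + A{\left(Z,g{\left(13 \right)} \right)}}{-101946 - 443189} = \frac{238 + \left(-507 + 93 \cdot \frac{5}{9}\right)}{-101946 - 443189} = \frac{238 + \left(-507 + \frac{155}{3}\right)}{-545135} = \left(238 - \frac{1366}{3}\right) \left(- \frac{1}{545135}\right) = \left(- \frac{652}{3}\right) \left(- \frac{1}{545135}\right) = \frac{652}{1635405}$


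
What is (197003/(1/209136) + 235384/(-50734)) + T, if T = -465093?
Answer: 1045119240990913/25367 ≈ 4.1200e+10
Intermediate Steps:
(197003/(1/209136) + 235384/(-50734)) + T = (197003/(1/209136) + 235384/(-50734)) - 465093 = (197003/(1/209136) + 235384*(-1/50734)) - 465093 = (197003*209136 - 117692/25367) - 465093 = (41200419408 - 117692/25367) - 465093 = 1045131039005044/25367 - 465093 = 1045119240990913/25367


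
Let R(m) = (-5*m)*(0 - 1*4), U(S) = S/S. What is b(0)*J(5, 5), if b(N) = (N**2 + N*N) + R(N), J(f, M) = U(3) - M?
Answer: 0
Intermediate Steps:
U(S) = 1
R(m) = 20*m (R(m) = (-5*m)*(0 - 4) = -5*m*(-4) = 20*m)
J(f, M) = 1 - M
b(N) = 2*N**2 + 20*N (b(N) = (N**2 + N*N) + 20*N = (N**2 + N**2) + 20*N = 2*N**2 + 20*N)
b(0)*J(5, 5) = (2*0*(10 + 0))*(1 - 1*5) = (2*0*10)*(1 - 5) = 0*(-4) = 0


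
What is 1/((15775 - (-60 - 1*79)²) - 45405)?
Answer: -1/48951 ≈ -2.0429e-5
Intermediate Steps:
1/((15775 - (-60 - 1*79)²) - 45405) = 1/((15775 - (-60 - 79)²) - 45405) = 1/((15775 - 1*(-139)²) - 45405) = 1/((15775 - 1*19321) - 45405) = 1/((15775 - 19321) - 45405) = 1/(-3546 - 45405) = 1/(-48951) = -1/48951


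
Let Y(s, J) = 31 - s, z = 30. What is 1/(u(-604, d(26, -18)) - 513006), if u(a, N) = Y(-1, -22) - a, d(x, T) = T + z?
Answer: -1/512370 ≈ -1.9517e-6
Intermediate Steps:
d(x, T) = 30 + T (d(x, T) = T + 30 = 30 + T)
u(a, N) = 32 - a (u(a, N) = (31 - 1*(-1)) - a = (31 + 1) - a = 32 - a)
1/(u(-604, d(26, -18)) - 513006) = 1/((32 - 1*(-604)) - 513006) = 1/((32 + 604) - 513006) = 1/(636 - 513006) = 1/(-512370) = -1/512370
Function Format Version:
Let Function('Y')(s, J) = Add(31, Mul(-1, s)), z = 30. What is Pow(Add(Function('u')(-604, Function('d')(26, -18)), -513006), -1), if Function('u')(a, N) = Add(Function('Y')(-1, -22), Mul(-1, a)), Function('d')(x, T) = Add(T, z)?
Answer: Rational(-1, 512370) ≈ -1.9517e-6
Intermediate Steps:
Function('d')(x, T) = Add(30, T) (Function('d')(x, T) = Add(T, 30) = Add(30, T))
Function('u')(a, N) = Add(32, Mul(-1, a)) (Function('u')(a, N) = Add(Add(31, Mul(-1, -1)), Mul(-1, a)) = Add(Add(31, 1), Mul(-1, a)) = Add(32, Mul(-1, a)))
Pow(Add(Function('u')(-604, Function('d')(26, -18)), -513006), -1) = Pow(Add(Add(32, Mul(-1, -604)), -513006), -1) = Pow(Add(Add(32, 604), -513006), -1) = Pow(Add(636, -513006), -1) = Pow(-512370, -1) = Rational(-1, 512370)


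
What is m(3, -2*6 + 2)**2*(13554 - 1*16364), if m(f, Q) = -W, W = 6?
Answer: -101160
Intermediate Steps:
m(f, Q) = -6 (m(f, Q) = -1*6 = -6)
m(3, -2*6 + 2)**2*(13554 - 1*16364) = (-6)**2*(13554 - 1*16364) = 36*(13554 - 16364) = 36*(-2810) = -101160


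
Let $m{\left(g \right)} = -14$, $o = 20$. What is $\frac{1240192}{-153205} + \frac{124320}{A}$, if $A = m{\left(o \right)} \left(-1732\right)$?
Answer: $- \frac{196888036}{66337765} \approx -2.968$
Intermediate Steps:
$A = 24248$ ($A = \left(-14\right) \left(-1732\right) = 24248$)
$\frac{1240192}{-153205} + \frac{124320}{A} = \frac{1240192}{-153205} + \frac{124320}{24248} = 1240192 \left(- \frac{1}{153205}\right) + 124320 \cdot \frac{1}{24248} = - \frac{1240192}{153205} + \frac{2220}{433} = - \frac{196888036}{66337765}$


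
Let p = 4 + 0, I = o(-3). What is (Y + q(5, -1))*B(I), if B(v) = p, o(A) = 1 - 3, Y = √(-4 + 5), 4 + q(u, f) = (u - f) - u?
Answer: -8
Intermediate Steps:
q(u, f) = -4 - f (q(u, f) = -4 + ((u - f) - u) = -4 - f)
Y = 1 (Y = √1 = 1)
o(A) = -2
I = -2
p = 4
B(v) = 4
(Y + q(5, -1))*B(I) = (1 + (-4 - 1*(-1)))*4 = (1 + (-4 + 1))*4 = (1 - 3)*4 = -2*4 = -8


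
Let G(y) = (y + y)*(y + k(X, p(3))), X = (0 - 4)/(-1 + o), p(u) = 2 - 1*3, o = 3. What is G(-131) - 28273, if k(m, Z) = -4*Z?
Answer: 5001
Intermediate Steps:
p(u) = -1 (p(u) = 2 - 3 = -1)
X = -2 (X = (0 - 4)/(-1 + 3) = -4/2 = -4*½ = -2)
G(y) = 2*y*(4 + y) (G(y) = (y + y)*(y - 4*(-1)) = (2*y)*(y + 4) = (2*y)*(4 + y) = 2*y*(4 + y))
G(-131) - 28273 = 2*(-131)*(4 - 131) - 28273 = 2*(-131)*(-127) - 28273 = 33274 - 28273 = 5001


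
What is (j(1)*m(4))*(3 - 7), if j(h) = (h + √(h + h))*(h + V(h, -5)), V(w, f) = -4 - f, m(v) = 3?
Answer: -24 - 24*√2 ≈ -57.941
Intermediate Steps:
j(h) = (1 + h)*(h + √2*√h) (j(h) = (h + √(h + h))*(h + (-4 - 1*(-5))) = (h + √(2*h))*(h + (-4 + 5)) = (h + √2*√h)*(h + 1) = (h + √2*√h)*(1 + h) = (1 + h)*(h + √2*√h))
(j(1)*m(4))*(3 - 7) = ((1 + 1² + √2*√1 + √2*1^(3/2))*3)*(3 - 7) = ((1 + 1 + √2*1 + √2*1)*3)*(-4) = ((1 + 1 + √2 + √2)*3)*(-4) = ((2 + 2*√2)*3)*(-4) = (6 + 6*√2)*(-4) = -24 - 24*√2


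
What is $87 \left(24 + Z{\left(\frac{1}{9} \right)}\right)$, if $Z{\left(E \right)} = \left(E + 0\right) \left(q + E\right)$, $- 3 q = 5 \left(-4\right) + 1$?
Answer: $\frac{58058}{27} \approx 2150.3$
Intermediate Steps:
$q = \frac{19}{3}$ ($q = - \frac{5 \left(-4\right) + 1}{3} = - \frac{-20 + 1}{3} = \left(- \frac{1}{3}\right) \left(-19\right) = \frac{19}{3} \approx 6.3333$)
$Z{\left(E \right)} = E \left(\frac{19}{3} + E\right)$ ($Z{\left(E \right)} = \left(E + 0\right) \left(\frac{19}{3} + E\right) = E \left(\frac{19}{3} + E\right)$)
$87 \left(24 + Z{\left(\frac{1}{9} \right)}\right) = 87 \left(24 + \frac{19 + \frac{3}{9}}{3 \cdot 9}\right) = 87 \left(24 + \frac{1}{3} \cdot \frac{1}{9} \left(19 + 3 \cdot \frac{1}{9}\right)\right) = 87 \left(24 + \frac{1}{3} \cdot \frac{1}{9} \left(19 + \frac{1}{3}\right)\right) = 87 \left(24 + \frac{1}{3} \cdot \frac{1}{9} \cdot \frac{58}{3}\right) = 87 \left(24 + \frac{58}{81}\right) = 87 \cdot \frac{2002}{81} = \frac{58058}{27}$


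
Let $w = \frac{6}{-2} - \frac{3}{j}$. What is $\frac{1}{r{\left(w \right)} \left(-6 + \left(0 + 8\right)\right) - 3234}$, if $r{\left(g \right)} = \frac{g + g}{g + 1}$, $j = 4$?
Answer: $- \frac{11}{35514} \approx -0.00030974$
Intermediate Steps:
$w = - \frac{15}{4}$ ($w = \frac{6}{-2} - \frac{3}{4} = 6 \left(- \frac{1}{2}\right) - \frac{3}{4} = -3 - \frac{3}{4} = - \frac{15}{4} \approx -3.75$)
$r{\left(g \right)} = \frac{2 g}{1 + g}$
$\frac{1}{r{\left(w \right)} \left(-6 + \left(0 + 8\right)\right) - 3234} = \frac{1}{2 \left(- \frac{15}{4}\right) \frac{1}{1 - \frac{15}{4}} \left(-6 + \left(0 + 8\right)\right) - 3234} = \frac{1}{2 \left(- \frac{15}{4}\right) \frac{1}{- \frac{11}{4}} \left(-6 + 8\right) - 3234} = \frac{1}{2 \left(- \frac{15}{4}\right) \left(- \frac{4}{11}\right) 2 - 3234} = \frac{1}{\frac{30}{11} \cdot 2 - 3234} = \frac{1}{\frac{60}{11} - 3234} = \frac{1}{- \frac{35514}{11}} = - \frac{11}{35514}$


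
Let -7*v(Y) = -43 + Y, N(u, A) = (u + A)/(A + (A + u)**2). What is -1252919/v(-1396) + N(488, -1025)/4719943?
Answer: -11894876088290115479/1951639866703088 ≈ -6094.8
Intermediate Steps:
N(u, A) = (A + u)/(A + (A + u)**2)
v(Y) = 43/7 - Y/7 (v(Y) = -(-43 + Y)/7 = 43/7 - Y/7)
-1252919/v(-1396) + N(488, -1025)/4719943 = -1252919/(43/7 - 1/7*(-1396)) + ((-1025 + 488)/(-1025 + (-1025 + 488)**2))/4719943 = -1252919/(43/7 + 1396/7) + (-537/(-1025 + (-537)**2))*(1/4719943) = -1252919/1439/7 + (-537/(-1025 + 288369))*(1/4719943) = -1252919*7/1439 + (-537/287344)*(1/4719943) = -8770433/1439 + ((1/287344)*(-537))*(1/4719943) = -8770433/1439 - 537/287344*1/4719943 = -8770433/1439 - 537/1356247301392 = -11894876088290115479/1951639866703088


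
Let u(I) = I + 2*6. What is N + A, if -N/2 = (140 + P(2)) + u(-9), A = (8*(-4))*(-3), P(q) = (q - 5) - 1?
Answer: -182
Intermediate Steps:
u(I) = 12 + I (u(I) = I + 12 = 12 + I)
P(q) = -6 + q (P(q) = (-5 + q) - 1 = -6 + q)
A = 96 (A = -32*(-3) = 96)
N = -278 (N = -2*((140 + (-6 + 2)) + (12 - 9)) = -2*((140 - 4) + 3) = -2*(136 + 3) = -2*139 = -278)
N + A = -278 + 96 = -182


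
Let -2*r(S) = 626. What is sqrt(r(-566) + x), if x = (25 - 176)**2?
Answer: 2*sqrt(5622) ≈ 149.96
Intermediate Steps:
r(S) = -313 (r(S) = -1/2*626 = -313)
x = 22801 (x = (-151)**2 = 22801)
sqrt(r(-566) + x) = sqrt(-313 + 22801) = sqrt(22488) = 2*sqrt(5622)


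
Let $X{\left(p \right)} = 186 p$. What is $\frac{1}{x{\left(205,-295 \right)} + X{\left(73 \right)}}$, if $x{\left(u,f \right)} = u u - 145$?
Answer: $\frac{1}{55458} \approx 1.8032 \cdot 10^{-5}$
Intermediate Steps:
$x{\left(u,f \right)} = -145 + u^{2}$ ($x{\left(u,f \right)} = u^{2} - 145 = -145 + u^{2}$)
$\frac{1}{x{\left(205,-295 \right)} + X{\left(73 \right)}} = \frac{1}{\left(-145 + 205^{2}\right) + 186 \cdot 73} = \frac{1}{\left(-145 + 42025\right) + 13578} = \frac{1}{41880 + 13578} = \frac{1}{55458}$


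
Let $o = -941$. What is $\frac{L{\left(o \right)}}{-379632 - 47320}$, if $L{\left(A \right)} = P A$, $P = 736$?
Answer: $\frac{86572}{53369} \approx 1.6221$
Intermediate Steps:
$L{\left(A \right)} = 736 A$
$\frac{L{\left(o \right)}}{-379632 - 47320} = \frac{736 \left(-941\right)}{-379632 - 47320} = - \frac{692576}{-379632 - 47320} = - \frac{692576}{-426952} = \left(-692576\right) \left(- \frac{1}{426952}\right) = \frac{86572}{53369}$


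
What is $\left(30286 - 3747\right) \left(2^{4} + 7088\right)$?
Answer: $188533056$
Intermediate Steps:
$\left(30286 - 3747\right) \left(2^{4} + 7088\right) = 26539 \left(16 + 7088\right) = 26539 \cdot 7104 = 188533056$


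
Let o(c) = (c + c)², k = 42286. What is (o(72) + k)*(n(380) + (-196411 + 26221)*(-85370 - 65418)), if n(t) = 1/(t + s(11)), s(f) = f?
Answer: 632367815001634462/391 ≈ 1.6173e+15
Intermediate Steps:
n(t) = 1/(11 + t) (n(t) = 1/(t + 11) = 1/(11 + t))
o(c) = 4*c² (o(c) = (2*c)² = 4*c²)
(o(72) + k)*(n(380) + (-196411 + 26221)*(-85370 - 65418)) = (4*72² + 42286)*(1/(11 + 380) + (-196411 + 26221)*(-85370 - 65418)) = (4*5184 + 42286)*(1/391 - 170190*(-150788)) = (20736 + 42286)*(1/391 + 25662609720) = 63022*(10034080400521/391) = 632367815001634462/391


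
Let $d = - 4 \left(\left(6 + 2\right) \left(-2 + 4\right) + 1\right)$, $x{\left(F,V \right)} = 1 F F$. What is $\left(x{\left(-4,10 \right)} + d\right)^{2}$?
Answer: $2704$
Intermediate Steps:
$x{\left(F,V \right)} = F^{2}$ ($x{\left(F,V \right)} = F F = F^{2}$)
$d = -68$ ($d = - 4 \left(8 \cdot 2 + 1\right) = - 4 \left(16 + 1\right) = \left(-4\right) 17 = -68$)
$\left(x{\left(-4,10 \right)} + d\right)^{2} = \left(\left(-4\right)^{2} - 68\right)^{2} = \left(16 - 68\right)^{2} = \left(-52\right)^{2} = 2704$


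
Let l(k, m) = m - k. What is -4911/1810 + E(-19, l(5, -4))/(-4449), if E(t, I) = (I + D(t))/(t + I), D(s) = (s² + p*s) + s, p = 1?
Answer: -76400594/28184415 ≈ -2.7107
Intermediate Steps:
D(s) = s² + 2*s (D(s) = (s² + 1*s) + s = (s² + s) + s = (s + s²) + s = s² + 2*s)
E(t, I) = (I + t*(2 + t))/(I + t) (E(t, I) = (I + t*(2 + t))/(t + I) = (I + t*(2 + t))/(I + t))
-4911/1810 + E(-19, l(5, -4))/(-4449) = -4911/1810 + (((-4 - 1*5) - 19*(2 - 19))/((-4 - 1*5) - 19))/(-4449) = -4911*1/1810 + (((-4 - 5) - 19*(-17))/((-4 - 5) - 19))*(-1/4449) = -4911/1810 + ((-9 + 323)/(-9 - 19))*(-1/4449) = -4911/1810 + (314/(-28))*(-1/4449) = -4911/1810 - 1/28*314*(-1/4449) = -4911/1810 - 157/14*(-1/4449) = -4911/1810 + 157/62286 = -76400594/28184415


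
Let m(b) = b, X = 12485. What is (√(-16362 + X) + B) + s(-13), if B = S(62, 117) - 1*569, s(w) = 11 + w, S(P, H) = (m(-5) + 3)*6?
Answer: -583 + I*√3877 ≈ -583.0 + 62.266*I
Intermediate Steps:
S(P, H) = -12 (S(P, H) = (-5 + 3)*6 = -2*6 = -12)
B = -581 (B = -12 - 1*569 = -12 - 569 = -581)
(√(-16362 + X) + B) + s(-13) = (√(-16362 + 12485) - 581) + (11 - 13) = (√(-3877) - 581) - 2 = (I*√3877 - 581) - 2 = (-581 + I*√3877) - 2 = -583 + I*√3877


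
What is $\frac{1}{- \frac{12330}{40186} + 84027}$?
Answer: $\frac{20093}{1688348346} \approx 1.1901 \cdot 10^{-5}$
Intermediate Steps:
$\frac{1}{- \frac{12330}{40186} + 84027} = \frac{1}{\left(-12330\right) \frac{1}{40186} + 84027} = \frac{1}{- \frac{6165}{20093} + 84027} = \frac{1}{\frac{1688348346}{20093}} = \frac{20093}{1688348346}$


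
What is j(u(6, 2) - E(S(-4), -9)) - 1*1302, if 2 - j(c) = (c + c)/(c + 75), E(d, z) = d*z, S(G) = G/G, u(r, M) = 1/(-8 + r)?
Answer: -217134/167 ≈ -1300.2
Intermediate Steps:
S(G) = 1
j(c) = 2 - 2*c/(75 + c) (j(c) = 2 - (c + c)/(c + 75) = 2 - 2*c/(75 + c))
j(u(6, 2) - E(S(-4), -9)) - 1*1302 = 150/(75 + (1/(-8 + 6) - (-9))) - 1*1302 = 150/(75 + (1/(-2) - 1*(-9))) - 1302 = 150/(75 + (-½ + 9)) - 1302 = 150/(75 + 17/2) - 1302 = 150/(167/2) - 1302 = 150*(2/167) - 1302 = 300/167 - 1302 = -217134/167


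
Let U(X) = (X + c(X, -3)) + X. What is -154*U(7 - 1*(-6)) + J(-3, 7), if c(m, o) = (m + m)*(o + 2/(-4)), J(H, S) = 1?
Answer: 10011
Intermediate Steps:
c(m, o) = 2*m*(-½ + o) (c(m, o) = (2*m)*(o + 2*(-¼)) = (2*m)*(o - ½) = (2*m)*(-½ + o) = 2*m*(-½ + o))
U(X) = -5*X (U(X) = (X + X*(-1 + 2*(-3))) + X = (X + X*(-1 - 6)) + X = (X + X*(-7)) + X = (X - 7*X) + X = -6*X + X = -5*X)
-154*U(7 - 1*(-6)) + J(-3, 7) = -(-770)*(7 - 1*(-6)) + 1 = -(-770)*(7 + 6) + 1 = -(-770)*13 + 1 = -154*(-65) + 1 = 10010 + 1 = 10011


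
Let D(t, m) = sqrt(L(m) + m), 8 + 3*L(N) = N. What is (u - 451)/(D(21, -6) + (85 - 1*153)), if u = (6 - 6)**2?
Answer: 2091/316 + 41*I*sqrt(6)/316 ≈ 6.6171 + 0.31781*I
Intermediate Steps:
L(N) = -8/3 + N/3
u = 0 (u = 0**2 = 0)
D(t, m) = sqrt(-8/3 + 4*m/3) (D(t, m) = sqrt((-8/3 + m/3) + m) = sqrt(-8/3 + 4*m/3))
(u - 451)/(D(21, -6) + (85 - 1*153)) = (0 - 451)/(2*sqrt(-6 + 3*(-6))/3 + (85 - 1*153)) = -451/(2*sqrt(-6 - 18)/3 + (85 - 153)) = -451/(2*sqrt(-24)/3 - 68) = -451/(2*(2*I*sqrt(6))/3 - 68) = -451/(4*I*sqrt(6)/3 - 68) = -451/(-68 + 4*I*sqrt(6)/3)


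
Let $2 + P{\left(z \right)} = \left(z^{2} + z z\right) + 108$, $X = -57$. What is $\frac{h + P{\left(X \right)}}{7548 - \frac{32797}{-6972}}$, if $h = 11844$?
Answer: $\frac{128619456}{52657453} \approx 2.4426$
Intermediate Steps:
$P{\left(z \right)} = 106 + 2 z^{2}$ ($P{\left(z \right)} = -2 + \left(\left(z^{2} + z z\right) + 108\right) = -2 + \left(\left(z^{2} + z^{2}\right) + 108\right) = -2 + \left(2 z^{2} + 108\right) = -2 + \left(108 + 2 z^{2}\right) = 106 + 2 z^{2}$)
$\frac{h + P{\left(X \right)}}{7548 - \frac{32797}{-6972}} = \frac{11844 + \left(106 + 2 \left(-57\right)^{2}\right)}{7548 - \frac{32797}{-6972}} = \frac{11844 + \left(106 + 2 \cdot 3249\right)}{7548 - - \frac{32797}{6972}} = \frac{11844 + \left(106 + 6498\right)}{7548 + \frac{32797}{6972}} = \frac{11844 + 6604}{\frac{52657453}{6972}} = 18448 \cdot \frac{6972}{52657453} = \frac{128619456}{52657453}$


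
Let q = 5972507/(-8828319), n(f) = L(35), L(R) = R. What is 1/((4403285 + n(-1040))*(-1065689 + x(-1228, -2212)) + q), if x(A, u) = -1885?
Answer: -8828319/41500779457981684427 ≈ -2.1273e-13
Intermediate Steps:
n(f) = 35
q = -5972507/8828319 (q = 5972507*(-1/8828319) = -5972507/8828319 ≈ -0.67652)
1/((4403285 + n(-1040))*(-1065689 + x(-1228, -2212)) + q) = 1/((4403285 + 35)*(-1065689 - 1885) - 5972507/8828319) = 1/(4403320*(-1067574) - 5972507/8828319) = 1/(-4700869945680 - 5972507/8828319) = 1/(-41500779457981684427/8828319) = -8828319/41500779457981684427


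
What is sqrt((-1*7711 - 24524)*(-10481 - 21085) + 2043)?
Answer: 3*sqrt(113059117) ≈ 31899.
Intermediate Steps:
sqrt((-1*7711 - 24524)*(-10481 - 21085) + 2043) = sqrt((-7711 - 24524)*(-31566) + 2043) = sqrt(-32235*(-31566) + 2043) = sqrt(1017530010 + 2043) = sqrt(1017532053) = 3*sqrt(113059117)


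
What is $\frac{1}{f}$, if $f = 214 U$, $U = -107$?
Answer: $- \frac{1}{22898} \approx -4.3672 \cdot 10^{-5}$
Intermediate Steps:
$f = -22898$ ($f = 214 \left(-107\right) = -22898$)
$\frac{1}{f} = \frac{1}{-22898} = - \frac{1}{22898}$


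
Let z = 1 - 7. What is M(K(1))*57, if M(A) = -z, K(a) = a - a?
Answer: 342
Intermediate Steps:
z = -6
K(a) = 0
M(A) = 6 (M(A) = -1*(-6) = 6)
M(K(1))*57 = 6*57 = 342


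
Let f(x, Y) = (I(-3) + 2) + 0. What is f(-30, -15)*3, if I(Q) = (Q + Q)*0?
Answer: 6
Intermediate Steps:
I(Q) = 0 (I(Q) = (2*Q)*0 = 0)
f(x, Y) = 2 (f(x, Y) = (0 + 2) + 0 = 2 + 0 = 2)
f(-30, -15)*3 = 2*3 = 6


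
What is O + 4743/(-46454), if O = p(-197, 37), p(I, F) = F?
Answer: 1714055/46454 ≈ 36.898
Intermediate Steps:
O = 37
O + 4743/(-46454) = 37 + 4743/(-46454) = 37 + 4743*(-1/46454) = 37 - 4743/46454 = 1714055/46454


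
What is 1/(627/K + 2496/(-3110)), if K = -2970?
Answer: -27990/28373 ≈ -0.98650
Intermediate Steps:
1/(627/K + 2496/(-3110)) = 1/(627/(-2970) + 2496/(-3110)) = 1/(627*(-1/2970) + 2496*(-1/3110)) = 1/(-19/90 - 1248/1555) = 1/(-28373/27990) = -27990/28373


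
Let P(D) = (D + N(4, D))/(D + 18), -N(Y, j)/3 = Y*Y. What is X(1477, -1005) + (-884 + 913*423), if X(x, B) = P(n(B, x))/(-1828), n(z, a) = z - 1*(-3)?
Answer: 115514354305/299792 ≈ 3.8532e+5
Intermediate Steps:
n(z, a) = 3 + z (n(z, a) = z + 3 = 3 + z)
N(Y, j) = -3*Y² (N(Y, j) = -3*Y*Y = -3*Y²)
P(D) = (-48 + D)/(18 + D) (P(D) = (D - 3*4²)/(D + 18) = (D - 3*16)/(18 + D) = (D - 48)/(18 + D) = (-48 + D)/(18 + D))
X(x, B) = -(-45 + B)/(1828*(21 + B)) (X(x, B) = ((-48 + (3 + B))/(18 + (3 + B)))/(-1828) = ((-45 + B)/(21 + B))*(-1/1828) = -(-45 + B)/(1828*(21 + B)))
X(1477, -1005) + (-884 + 913*423) = (45 - 1*(-1005))/(1828*(21 - 1005)) + (-884 + 913*423) = (1/1828)*(45 + 1005)/(-984) + (-884 + 386199) = (1/1828)*(-1/984)*1050 + 385315 = -175/299792 + 385315 = 115514354305/299792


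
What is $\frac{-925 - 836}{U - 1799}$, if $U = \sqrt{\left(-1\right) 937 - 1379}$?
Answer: $\frac{3168039}{3238717} + \frac{3522 i \sqrt{579}}{3238717} \approx 0.97818 + 0.026167 i$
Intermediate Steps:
$U = 2 i \sqrt{579}$ ($U = \sqrt{-937 - 1379} = \sqrt{-2316} = 2 i \sqrt{579} \approx 48.125 i$)
$\frac{-925 - 836}{U - 1799} = \frac{-925 - 836}{2 i \sqrt{579} - 1799} = - \frac{1761}{-1799 + 2 i \sqrt{579}}$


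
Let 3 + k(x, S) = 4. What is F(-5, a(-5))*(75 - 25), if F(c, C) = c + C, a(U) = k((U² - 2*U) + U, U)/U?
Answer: -260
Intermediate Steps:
k(x, S) = 1 (k(x, S) = -3 + 4 = 1)
a(U) = 1/U
F(c, C) = C + c
F(-5, a(-5))*(75 - 25) = (1/(-5) - 5)*(75 - 25) = (-⅕ - 5)*50 = -26/5*50 = -260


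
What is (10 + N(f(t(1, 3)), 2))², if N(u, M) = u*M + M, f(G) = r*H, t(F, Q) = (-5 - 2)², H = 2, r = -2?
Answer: 16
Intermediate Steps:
t(F, Q) = 49 (t(F, Q) = (-7)² = 49)
f(G) = -4 (f(G) = -2*2 = -4)
N(u, M) = M + M*u (N(u, M) = M*u + M = M + M*u)
(10 + N(f(t(1, 3)), 2))² = (10 + 2*(1 - 4))² = (10 + 2*(-3))² = (10 - 6)² = 4² = 16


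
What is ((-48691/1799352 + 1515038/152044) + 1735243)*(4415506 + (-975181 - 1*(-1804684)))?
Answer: 622492971429397307490251/68395168872 ≈ 9.1014e+12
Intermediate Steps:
((-48691/1799352 + 1515038/152044) + 1735243)*(4415506 + (-975181 - 1*(-1804684))) = ((-48691*1/1799352 + 1515038*(1/152044)) + 1735243)*(4415506 + (-975181 + 1804684)) = ((-48691/1799352 + 757519/76022) + 1735243)*(4415506 + 829503) = (679670870243/68395168872 + 1735243)*5245009 = (118682917689826139/68395168872)*5245009 = 622492971429397307490251/68395168872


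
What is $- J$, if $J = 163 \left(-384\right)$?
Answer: $62592$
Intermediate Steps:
$J = -62592$
$- J = \left(-1\right) \left(-62592\right) = 62592$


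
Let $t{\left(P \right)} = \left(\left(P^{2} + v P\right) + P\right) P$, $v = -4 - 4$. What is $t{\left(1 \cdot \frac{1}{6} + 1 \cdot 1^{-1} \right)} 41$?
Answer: $- \frac{70315}{216} \approx -325.53$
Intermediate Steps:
$v = -8$ ($v = -4 - 4 = -8$)
$t{\left(P \right)} = P \left(P^{2} - 7 P\right)$ ($t{\left(P \right)} = \left(\left(P^{2} - 8 P\right) + P\right) P = \left(P^{2} - 7 P\right) P = P \left(P^{2} - 7 P\right)$)
$t{\left(1 \cdot \frac{1}{6} + 1 \cdot 1^{-1} \right)} 41 = \left(1 \cdot \frac{1}{6} + 1 \cdot 1^{-1}\right)^{2} \left(-7 + \left(1 \cdot \frac{1}{6} + 1 \cdot 1^{-1}\right)\right) 41 = \left(1 \cdot \frac{1}{6} + 1 \cdot 1\right)^{2} \left(-7 + \left(1 \cdot \frac{1}{6} + 1 \cdot 1\right)\right) 41 = \left(\frac{1}{6} + 1\right)^{2} \left(-7 + \left(\frac{1}{6} + 1\right)\right) 41 = \left(\frac{7}{6}\right)^{2} \left(-7 + \frac{7}{6}\right) 41 = \frac{49}{36} \left(- \frac{35}{6}\right) 41 = \left(- \frac{1715}{216}\right) 41 = - \frac{70315}{216}$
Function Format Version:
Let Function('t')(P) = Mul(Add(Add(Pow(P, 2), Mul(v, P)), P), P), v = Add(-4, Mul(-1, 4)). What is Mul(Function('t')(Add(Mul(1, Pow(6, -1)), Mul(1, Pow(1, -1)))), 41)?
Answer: Rational(-70315, 216) ≈ -325.53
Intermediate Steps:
v = -8 (v = Add(-4, -4) = -8)
Function('t')(P) = Mul(P, Add(Pow(P, 2), Mul(-7, P))) (Function('t')(P) = Mul(Add(Add(Pow(P, 2), Mul(-8, P)), P), P) = Mul(Add(Pow(P, 2), Mul(-7, P)), P) = Mul(P, Add(Pow(P, 2), Mul(-7, P))))
Mul(Function('t')(Add(Mul(1, Pow(6, -1)), Mul(1, Pow(1, -1)))), 41) = Mul(Mul(Pow(Add(Mul(1, Pow(6, -1)), Mul(1, Pow(1, -1))), 2), Add(-7, Add(Mul(1, Pow(6, -1)), Mul(1, Pow(1, -1))))), 41) = Mul(Mul(Pow(Add(Mul(1, Rational(1, 6)), Mul(1, 1)), 2), Add(-7, Add(Mul(1, Rational(1, 6)), Mul(1, 1)))), 41) = Mul(Mul(Pow(Add(Rational(1, 6), 1), 2), Add(-7, Add(Rational(1, 6), 1))), 41) = Mul(Mul(Pow(Rational(7, 6), 2), Add(-7, Rational(7, 6))), 41) = Mul(Mul(Rational(49, 36), Rational(-35, 6)), 41) = Mul(Rational(-1715, 216), 41) = Rational(-70315, 216)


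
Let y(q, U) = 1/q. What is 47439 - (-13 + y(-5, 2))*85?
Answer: 48561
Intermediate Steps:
47439 - (-13 + y(-5, 2))*85 = 47439 - (-13 + 1/(-5))*85 = 47439 - (-13 - 1/5)*85 = 47439 - (-66)*85/5 = 47439 - 1*(-1122) = 47439 + 1122 = 48561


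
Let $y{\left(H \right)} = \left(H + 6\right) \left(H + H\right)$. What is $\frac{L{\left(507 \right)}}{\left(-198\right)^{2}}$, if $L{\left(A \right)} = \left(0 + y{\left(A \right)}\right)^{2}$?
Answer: $\frac{835152201}{121} \approx 6.9021 \cdot 10^{6}$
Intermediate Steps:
$y{\left(H \right)} = 2 H \left(6 + H\right)$ ($y{\left(H \right)} = \left(6 + H\right) 2 H = 2 H \left(6 + H\right)$)
$L{\left(A \right)} = 4 A^{2} \left(6 + A\right)^{2}$ ($L{\left(A \right)} = \left(0 + 2 A \left(6 + A\right)\right)^{2} = \left(2 A \left(6 + A\right)\right)^{2} = 4 A^{2} \left(6 + A\right)^{2}$)
$\frac{L{\left(507 \right)}}{\left(-198\right)^{2}} = \frac{4 \cdot 507^{2} \left(6 + 507\right)^{2}}{\left(-198\right)^{2}} = \frac{4 \cdot 257049 \cdot 513^{2}}{39204} = 4 \cdot 257049 \cdot 263169 \cdot \frac{1}{39204} = 270589313124 \cdot \frac{1}{39204} = \frac{835152201}{121}$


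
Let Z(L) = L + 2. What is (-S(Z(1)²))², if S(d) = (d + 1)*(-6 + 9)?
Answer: 900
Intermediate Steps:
Z(L) = 2 + L
S(d) = 3 + 3*d (S(d) = (1 + d)*3 = 3 + 3*d)
(-S(Z(1)²))² = (-(3 + 3*(2 + 1)²))² = (-(3 + 3*3²))² = (-(3 + 3*9))² = (-(3 + 27))² = (-1*30)² = (-30)² = 900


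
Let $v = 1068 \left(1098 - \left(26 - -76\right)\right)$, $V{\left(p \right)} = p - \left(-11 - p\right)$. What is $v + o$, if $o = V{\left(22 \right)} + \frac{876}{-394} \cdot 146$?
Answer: $\frac{209501303}{197} \approx 1.0635 \cdot 10^{6}$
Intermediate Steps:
$V{\left(p \right)} = 11 + 2 p$ ($V{\left(p \right)} = p + \left(11 + p\right) = 11 + 2 p$)
$v = 1063728$ ($v = 1068 \left(1098 - 102\right) = 1068 \cdot 996 = 1063728$)
$o = - \frac{53113}{197}$ ($o = \left(11 + 2 \cdot 22\right) + \frac{876}{-394} \cdot 146 = \left(11 + 44\right) + 876 \left(- \frac{1}{394}\right) 146 = 55 - \frac{63948}{197} = - \frac{53113}{197} \approx -269.61$)
$v + o = 1063728 - \frac{53113}{197} = \frac{209501303}{197}$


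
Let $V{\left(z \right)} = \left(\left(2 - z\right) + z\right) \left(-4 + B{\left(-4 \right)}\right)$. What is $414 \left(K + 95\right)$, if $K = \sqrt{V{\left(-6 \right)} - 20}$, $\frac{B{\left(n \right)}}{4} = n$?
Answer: $39330 + 828 i \sqrt{15} \approx 39330.0 + 3206.8 i$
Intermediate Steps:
$B{\left(n \right)} = 4 n$
$V{\left(z \right)} = -40$ ($V{\left(z \right)} = \left(\left(2 - z\right) + z\right) \left(-4 + 4 \left(-4\right)\right) = 2 \left(-4 - 16\right) = 2 \left(-20\right) = -40$)
$K = 2 i \sqrt{15}$ ($K = \sqrt{-40 - 20} = \sqrt{-60} = 2 i \sqrt{15} \approx 7.746 i$)
$414 \left(K + 95\right) = 414 \left(2 i \sqrt{15} + 95\right) = 414 \left(95 + 2 i \sqrt{15}\right) = 39330 + 828 i \sqrt{15}$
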